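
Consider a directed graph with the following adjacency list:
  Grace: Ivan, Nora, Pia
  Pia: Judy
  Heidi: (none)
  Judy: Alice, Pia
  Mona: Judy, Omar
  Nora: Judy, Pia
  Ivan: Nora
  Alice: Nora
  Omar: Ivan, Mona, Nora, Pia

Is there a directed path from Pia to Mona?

Explore from Pia.
Distance 1: reach Judy.
Distance 2: reach Alice.
Distance 3: reach Nora.
The search from Pia is exhausted; no directed path reaches Mona.

No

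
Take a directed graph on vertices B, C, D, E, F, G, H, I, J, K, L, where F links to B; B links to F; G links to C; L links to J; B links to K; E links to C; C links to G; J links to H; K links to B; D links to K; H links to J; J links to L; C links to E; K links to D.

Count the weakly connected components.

4

From B: component {B, D, F, K}.
From C: component {C, E, G}.
From H: component {H, J, L}.
From I: component {I}.
That's 4 components.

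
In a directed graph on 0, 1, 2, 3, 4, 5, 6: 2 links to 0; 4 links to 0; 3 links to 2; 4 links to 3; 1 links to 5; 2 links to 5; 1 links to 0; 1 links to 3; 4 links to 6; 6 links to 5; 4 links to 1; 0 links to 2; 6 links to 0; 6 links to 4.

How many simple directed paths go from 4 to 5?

4→0→2→5
4→1→0→2→5
4→1→3→2→5
4→1→5
4→3→2→5
4→6→0→2→5
4→6→5

7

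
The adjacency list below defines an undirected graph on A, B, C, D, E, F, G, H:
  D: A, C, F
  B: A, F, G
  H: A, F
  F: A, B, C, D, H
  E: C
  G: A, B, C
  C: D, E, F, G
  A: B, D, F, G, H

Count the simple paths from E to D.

E–C–D
E–C–F–A–D
E–C–F–B–A–D
E–C–F–B–G–A–D
E–C–F–D
E–C–F–H–A–D
E–C–G–A–B–F–D
E–C–G–A–D
... and 8 more.

16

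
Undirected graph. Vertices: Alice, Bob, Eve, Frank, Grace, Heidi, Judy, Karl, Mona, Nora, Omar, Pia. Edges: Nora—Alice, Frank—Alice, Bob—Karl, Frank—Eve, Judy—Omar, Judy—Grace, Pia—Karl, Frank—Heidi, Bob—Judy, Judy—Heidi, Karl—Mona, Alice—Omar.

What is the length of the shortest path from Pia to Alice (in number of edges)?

Distance 0: Pia.
Distance 1: Karl.
Distance 2: Bob, Mona.
Distance 3: Judy.
Distance 4: Grace, Heidi, Omar.
Distance 5: Alice, Frank — contains Alice.

5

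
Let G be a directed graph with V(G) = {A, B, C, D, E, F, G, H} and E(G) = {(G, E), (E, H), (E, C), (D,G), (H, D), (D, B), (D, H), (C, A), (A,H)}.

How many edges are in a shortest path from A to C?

5

Distance 0: A.
Distance 1: H.
Distance 2: D.
Distance 3: B, G.
Distance 4: E.
Distance 5: C — contains C.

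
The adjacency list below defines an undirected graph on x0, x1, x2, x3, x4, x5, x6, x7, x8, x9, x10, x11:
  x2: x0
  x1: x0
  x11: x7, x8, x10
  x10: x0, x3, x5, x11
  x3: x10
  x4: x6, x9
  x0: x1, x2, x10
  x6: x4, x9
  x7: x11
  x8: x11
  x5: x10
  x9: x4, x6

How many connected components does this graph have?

2

From x0: component {x0, x1, x2, x3, x5, x7, x8, x10, x11}.
From x4: component {x4, x6, x9}.
That's 2 components.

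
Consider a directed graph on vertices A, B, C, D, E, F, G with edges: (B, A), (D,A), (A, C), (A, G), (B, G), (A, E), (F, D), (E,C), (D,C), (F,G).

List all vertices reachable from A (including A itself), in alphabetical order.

A, C, E, G

Start at A.
Its neighbours: C, E, G.
Nothing further is reachable.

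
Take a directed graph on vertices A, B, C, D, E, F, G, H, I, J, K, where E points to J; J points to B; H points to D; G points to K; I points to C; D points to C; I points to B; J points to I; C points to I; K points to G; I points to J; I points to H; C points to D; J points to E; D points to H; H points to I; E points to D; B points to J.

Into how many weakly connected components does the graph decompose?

4

From A: component {A}.
From B: component {B, C, D, E, H, I, J}.
From F: component {F}.
From G: component {G, K}.
That's 4 components.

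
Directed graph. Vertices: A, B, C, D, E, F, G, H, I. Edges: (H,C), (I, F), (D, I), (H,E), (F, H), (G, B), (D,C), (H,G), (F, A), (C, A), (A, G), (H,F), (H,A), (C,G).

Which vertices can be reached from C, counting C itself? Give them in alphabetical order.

Start at C.
Its neighbours: A, G.
Then their neighbours: B.
Nothing further is reachable.

A, B, C, G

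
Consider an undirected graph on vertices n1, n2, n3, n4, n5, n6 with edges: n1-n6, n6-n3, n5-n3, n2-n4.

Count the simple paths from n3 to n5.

n3–n5

1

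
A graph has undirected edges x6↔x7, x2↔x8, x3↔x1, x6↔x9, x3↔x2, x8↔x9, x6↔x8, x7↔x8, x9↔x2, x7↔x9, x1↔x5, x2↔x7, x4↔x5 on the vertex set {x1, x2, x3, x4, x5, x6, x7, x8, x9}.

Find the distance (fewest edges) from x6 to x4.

Distance 0: x6.
Distance 1: x7, x8, x9.
Distance 2: x2.
Distance 3: x3.
Distance 4: x1.
Distance 5: x5.
Distance 6: x4 — contains x4.

6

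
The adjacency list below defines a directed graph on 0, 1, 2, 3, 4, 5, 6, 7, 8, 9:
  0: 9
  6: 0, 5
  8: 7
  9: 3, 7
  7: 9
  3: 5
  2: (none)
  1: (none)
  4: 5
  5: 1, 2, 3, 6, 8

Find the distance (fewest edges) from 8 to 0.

Distance 0: 8.
Distance 1: 7.
Distance 2: 9.
Distance 3: 3.
Distance 4: 5.
Distance 5: 1, 2, 6.
Distance 6: 0 — contains 0.

6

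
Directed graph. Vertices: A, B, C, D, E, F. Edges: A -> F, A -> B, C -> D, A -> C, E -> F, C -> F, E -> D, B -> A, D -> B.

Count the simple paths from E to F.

3

E→D→B→A→C→F
E→D→B→A→F
E→F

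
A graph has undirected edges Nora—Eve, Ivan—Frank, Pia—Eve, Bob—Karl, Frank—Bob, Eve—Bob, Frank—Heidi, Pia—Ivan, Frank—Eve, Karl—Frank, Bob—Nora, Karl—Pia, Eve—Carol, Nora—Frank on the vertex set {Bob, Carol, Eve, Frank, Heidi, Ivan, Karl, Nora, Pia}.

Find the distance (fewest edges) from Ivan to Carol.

3

Distance 0: Ivan.
Distance 1: Frank, Pia.
Distance 2: Bob, Eve, Heidi, Karl, Nora.
Distance 3: Carol — contains Carol.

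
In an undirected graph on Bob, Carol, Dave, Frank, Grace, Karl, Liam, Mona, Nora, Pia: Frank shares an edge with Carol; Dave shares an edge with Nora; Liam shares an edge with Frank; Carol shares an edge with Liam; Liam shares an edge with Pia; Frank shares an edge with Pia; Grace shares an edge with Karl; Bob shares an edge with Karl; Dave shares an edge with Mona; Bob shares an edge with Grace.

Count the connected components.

3

From Bob: component {Bob, Grace, Karl}.
From Carol: component {Carol, Frank, Liam, Pia}.
From Dave: component {Dave, Mona, Nora}.
That's 3 components.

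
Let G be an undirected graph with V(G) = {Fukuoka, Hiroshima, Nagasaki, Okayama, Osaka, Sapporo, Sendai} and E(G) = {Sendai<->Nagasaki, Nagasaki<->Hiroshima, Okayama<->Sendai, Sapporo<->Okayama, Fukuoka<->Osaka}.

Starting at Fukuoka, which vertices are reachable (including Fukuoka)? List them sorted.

Start at Fukuoka.
Its neighbours: Osaka.
Nothing further is reachable.

Fukuoka, Osaka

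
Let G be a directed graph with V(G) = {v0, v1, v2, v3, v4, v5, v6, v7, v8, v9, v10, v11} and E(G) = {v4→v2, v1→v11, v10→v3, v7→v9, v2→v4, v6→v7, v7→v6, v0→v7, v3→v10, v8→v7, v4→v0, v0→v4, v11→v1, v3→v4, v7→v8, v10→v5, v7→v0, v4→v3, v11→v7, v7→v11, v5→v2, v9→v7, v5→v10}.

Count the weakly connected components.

1

From v0: component {v0, v1, v2, v3, v4, v5, v6, v7, v8, v9, v10, v11}.
That's 1 component.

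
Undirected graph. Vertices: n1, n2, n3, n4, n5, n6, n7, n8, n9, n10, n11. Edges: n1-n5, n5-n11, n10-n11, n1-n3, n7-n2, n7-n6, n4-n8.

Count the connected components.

From n1: component {n1, n3, n5, n10, n11}.
From n2: component {n2, n6, n7}.
From n4: component {n4, n8}.
From n9: component {n9}.
That's 4 components.

4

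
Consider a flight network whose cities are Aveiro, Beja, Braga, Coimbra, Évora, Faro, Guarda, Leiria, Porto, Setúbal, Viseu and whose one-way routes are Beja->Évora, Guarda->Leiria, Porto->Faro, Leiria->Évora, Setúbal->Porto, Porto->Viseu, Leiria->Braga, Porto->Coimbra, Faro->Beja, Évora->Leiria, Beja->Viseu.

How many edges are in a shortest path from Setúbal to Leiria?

5

Distance 0: Setúbal.
Distance 1: Porto.
Distance 2: Coimbra, Faro, Viseu.
Distance 3: Beja.
Distance 4: Évora.
Distance 5: Leiria — contains Leiria.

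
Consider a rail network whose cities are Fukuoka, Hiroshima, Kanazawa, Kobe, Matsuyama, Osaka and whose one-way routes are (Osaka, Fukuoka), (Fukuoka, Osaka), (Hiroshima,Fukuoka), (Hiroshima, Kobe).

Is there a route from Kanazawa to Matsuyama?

No

Kanazawa has no outgoing edges, so nothing is reachable from it.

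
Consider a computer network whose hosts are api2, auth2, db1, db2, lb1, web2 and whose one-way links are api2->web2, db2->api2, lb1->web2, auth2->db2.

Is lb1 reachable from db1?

db1 has no outgoing edges, so nothing is reachable from it.

No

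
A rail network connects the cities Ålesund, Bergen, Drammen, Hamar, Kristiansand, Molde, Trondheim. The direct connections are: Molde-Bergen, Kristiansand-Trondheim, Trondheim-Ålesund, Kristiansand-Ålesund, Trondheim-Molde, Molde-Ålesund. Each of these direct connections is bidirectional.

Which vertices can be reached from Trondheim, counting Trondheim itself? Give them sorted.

Ålesund, Bergen, Kristiansand, Molde, Trondheim

Start at Trondheim.
Its neighbours: Ålesund, Kristiansand, Molde.
Then their neighbours: Bergen.
Nothing further is reachable.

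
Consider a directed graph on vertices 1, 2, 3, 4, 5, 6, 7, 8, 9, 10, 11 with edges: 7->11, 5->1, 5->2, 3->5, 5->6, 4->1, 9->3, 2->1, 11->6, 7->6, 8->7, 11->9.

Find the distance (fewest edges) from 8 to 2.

6

Distance 0: 8.
Distance 1: 7.
Distance 2: 6, 11.
Distance 3: 9.
Distance 4: 3.
Distance 5: 5.
Distance 6: 1, 2 — contains 2.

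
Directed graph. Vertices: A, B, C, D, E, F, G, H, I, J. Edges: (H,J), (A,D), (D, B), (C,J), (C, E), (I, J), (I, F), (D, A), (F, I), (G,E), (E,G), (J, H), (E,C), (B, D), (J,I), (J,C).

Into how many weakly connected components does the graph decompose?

From A: component {A, B, D}.
From C: component {C, E, F, G, H, I, J}.
That's 2 components.

2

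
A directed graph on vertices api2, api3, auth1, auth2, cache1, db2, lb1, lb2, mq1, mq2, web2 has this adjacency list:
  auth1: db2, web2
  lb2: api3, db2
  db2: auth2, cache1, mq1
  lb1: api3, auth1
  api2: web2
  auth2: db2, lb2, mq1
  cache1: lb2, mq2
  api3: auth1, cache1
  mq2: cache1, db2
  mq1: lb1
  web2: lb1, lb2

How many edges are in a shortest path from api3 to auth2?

3

Distance 0: api3.
Distance 1: auth1, cache1.
Distance 2: db2, lb2, mq2, web2.
Distance 3: auth2, lb1, mq1 — contains auth2.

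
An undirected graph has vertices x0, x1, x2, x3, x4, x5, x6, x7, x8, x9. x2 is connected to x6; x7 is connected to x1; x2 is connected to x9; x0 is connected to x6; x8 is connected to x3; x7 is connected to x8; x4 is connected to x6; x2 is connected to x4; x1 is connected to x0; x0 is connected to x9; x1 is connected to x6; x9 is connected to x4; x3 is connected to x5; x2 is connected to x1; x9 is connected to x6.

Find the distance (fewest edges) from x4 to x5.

6

Distance 0: x4.
Distance 1: x2, x6, x9.
Distance 2: x0, x1.
Distance 3: x7.
Distance 4: x8.
Distance 5: x3.
Distance 6: x5 — contains x5.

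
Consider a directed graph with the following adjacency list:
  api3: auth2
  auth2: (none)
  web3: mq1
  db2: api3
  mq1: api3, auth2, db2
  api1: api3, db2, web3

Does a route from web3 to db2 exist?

Explore from web3.
Distance 1: reach mq1.
Distance 2: reach api3, auth2, db2.
Found db2.

Yes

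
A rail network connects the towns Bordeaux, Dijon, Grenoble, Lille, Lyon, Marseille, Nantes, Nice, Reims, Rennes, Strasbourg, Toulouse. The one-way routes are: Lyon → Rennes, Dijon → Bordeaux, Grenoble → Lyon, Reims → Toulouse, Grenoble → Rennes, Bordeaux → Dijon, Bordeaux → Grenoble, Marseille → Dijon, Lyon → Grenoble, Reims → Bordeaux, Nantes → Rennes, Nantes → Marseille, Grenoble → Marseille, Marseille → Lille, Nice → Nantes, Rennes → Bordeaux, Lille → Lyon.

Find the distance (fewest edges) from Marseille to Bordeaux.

Distance 0: Marseille.
Distance 1: Dijon, Lille.
Distance 2: Bordeaux, Lyon — contains Bordeaux.

2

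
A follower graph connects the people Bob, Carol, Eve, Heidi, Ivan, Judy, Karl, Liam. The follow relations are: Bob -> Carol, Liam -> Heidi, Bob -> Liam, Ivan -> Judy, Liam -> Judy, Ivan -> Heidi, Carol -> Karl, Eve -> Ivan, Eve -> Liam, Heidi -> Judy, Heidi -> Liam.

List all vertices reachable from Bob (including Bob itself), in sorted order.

Bob, Carol, Heidi, Judy, Karl, Liam

Start at Bob.
Its neighbours: Carol, Liam.
Then their neighbours: Heidi, Judy, Karl.
Nothing further is reachable.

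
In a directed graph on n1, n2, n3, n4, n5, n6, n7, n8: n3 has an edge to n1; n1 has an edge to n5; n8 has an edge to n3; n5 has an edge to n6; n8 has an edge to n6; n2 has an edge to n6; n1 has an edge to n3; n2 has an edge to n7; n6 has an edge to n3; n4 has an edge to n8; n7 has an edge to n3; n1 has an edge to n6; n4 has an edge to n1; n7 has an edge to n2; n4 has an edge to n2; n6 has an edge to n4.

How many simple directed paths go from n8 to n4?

3

n8→n3→n1→n5→n6→n4
n8→n3→n1→n6→n4
n8→n6→n4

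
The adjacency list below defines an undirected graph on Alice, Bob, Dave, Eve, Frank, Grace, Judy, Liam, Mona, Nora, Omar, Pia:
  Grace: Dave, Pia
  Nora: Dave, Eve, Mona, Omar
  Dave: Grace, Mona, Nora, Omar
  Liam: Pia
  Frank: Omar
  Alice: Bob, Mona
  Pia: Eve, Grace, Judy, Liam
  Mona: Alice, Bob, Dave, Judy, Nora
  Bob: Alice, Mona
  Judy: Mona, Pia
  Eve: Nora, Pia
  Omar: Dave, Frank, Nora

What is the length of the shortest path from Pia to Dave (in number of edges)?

2

Distance 0: Pia.
Distance 1: Eve, Grace, Judy, Liam.
Distance 2: Dave, Mona, Nora — contains Dave.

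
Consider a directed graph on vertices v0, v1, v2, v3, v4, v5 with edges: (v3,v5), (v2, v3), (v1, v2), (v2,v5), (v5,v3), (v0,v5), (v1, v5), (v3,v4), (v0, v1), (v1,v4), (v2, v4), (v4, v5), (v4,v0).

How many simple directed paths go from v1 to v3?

7

v1→v2→v3
v1→v2→v4→v0→v5→v3
v1→v2→v4→v5→v3
v1→v2→v5→v3
v1→v4→v0→v5→v3
v1→v4→v5→v3
v1→v5→v3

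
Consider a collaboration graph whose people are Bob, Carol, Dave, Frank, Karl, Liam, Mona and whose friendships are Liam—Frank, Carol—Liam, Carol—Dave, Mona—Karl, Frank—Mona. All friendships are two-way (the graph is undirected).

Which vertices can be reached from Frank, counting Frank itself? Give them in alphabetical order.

Carol, Dave, Frank, Karl, Liam, Mona

Start at Frank.
Its neighbours: Liam, Mona.
Then their neighbours: Carol, Karl.
Then next layer: Dave.
Nothing further is reachable.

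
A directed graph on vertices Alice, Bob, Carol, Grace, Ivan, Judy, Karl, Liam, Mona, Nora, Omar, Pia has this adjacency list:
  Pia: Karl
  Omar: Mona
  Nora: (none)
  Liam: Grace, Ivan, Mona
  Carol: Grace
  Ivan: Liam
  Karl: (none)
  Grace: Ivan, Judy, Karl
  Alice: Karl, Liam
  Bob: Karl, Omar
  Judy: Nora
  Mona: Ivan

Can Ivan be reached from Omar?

Explore from Omar.
Distance 1: reach Mona.
Distance 2: reach Ivan.
Found Ivan.

Yes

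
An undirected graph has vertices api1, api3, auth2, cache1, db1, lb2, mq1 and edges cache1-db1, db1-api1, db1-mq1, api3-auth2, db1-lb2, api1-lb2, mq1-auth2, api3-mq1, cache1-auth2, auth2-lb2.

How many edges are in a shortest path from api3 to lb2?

Distance 0: api3.
Distance 1: auth2, mq1.
Distance 2: cache1, db1, lb2 — contains lb2.

2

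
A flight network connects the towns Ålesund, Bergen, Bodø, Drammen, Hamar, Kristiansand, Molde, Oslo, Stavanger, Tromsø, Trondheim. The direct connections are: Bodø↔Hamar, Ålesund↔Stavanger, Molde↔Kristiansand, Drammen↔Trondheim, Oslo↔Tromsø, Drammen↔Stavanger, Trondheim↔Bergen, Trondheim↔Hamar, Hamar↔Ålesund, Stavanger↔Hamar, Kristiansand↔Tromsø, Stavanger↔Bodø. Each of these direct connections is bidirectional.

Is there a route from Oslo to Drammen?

Explore from Oslo.
Distance 1: reach Tromsø.
Distance 2: reach Kristiansand.
Distance 3: reach Molde.
The search is exhausted without reaching Drammen; it lies in a different component.

No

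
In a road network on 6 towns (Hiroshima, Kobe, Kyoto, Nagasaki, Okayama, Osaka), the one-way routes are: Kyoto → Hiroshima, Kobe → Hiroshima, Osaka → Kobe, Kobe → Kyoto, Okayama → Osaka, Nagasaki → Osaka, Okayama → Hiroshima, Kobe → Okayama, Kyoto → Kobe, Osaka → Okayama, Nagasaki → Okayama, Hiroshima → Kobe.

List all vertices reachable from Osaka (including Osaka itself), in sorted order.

Start at Osaka.
Its neighbours: Kobe, Okayama.
Then their neighbours: Hiroshima, Kyoto.
Nothing further is reachable.

Hiroshima, Kobe, Kyoto, Okayama, Osaka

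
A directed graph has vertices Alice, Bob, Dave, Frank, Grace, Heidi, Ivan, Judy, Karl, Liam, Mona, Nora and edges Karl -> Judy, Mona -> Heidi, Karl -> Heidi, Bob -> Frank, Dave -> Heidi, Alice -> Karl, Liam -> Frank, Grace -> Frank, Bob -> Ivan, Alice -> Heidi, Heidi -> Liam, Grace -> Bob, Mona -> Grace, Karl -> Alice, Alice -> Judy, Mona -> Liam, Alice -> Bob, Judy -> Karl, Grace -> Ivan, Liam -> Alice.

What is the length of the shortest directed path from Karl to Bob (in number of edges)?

2

Distance 0: Karl.
Distance 1: Alice, Heidi, Judy.
Distance 2: Bob, Liam — contains Bob.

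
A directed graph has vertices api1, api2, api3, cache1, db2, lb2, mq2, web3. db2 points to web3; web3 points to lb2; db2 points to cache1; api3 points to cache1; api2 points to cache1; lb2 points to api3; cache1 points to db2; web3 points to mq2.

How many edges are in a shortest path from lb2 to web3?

Distance 0: lb2.
Distance 1: api3.
Distance 2: cache1.
Distance 3: db2.
Distance 4: web3 — contains web3.

4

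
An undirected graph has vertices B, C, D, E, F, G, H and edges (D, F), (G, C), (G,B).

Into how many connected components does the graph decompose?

From B: component {B, C, G}.
From D: component {D, F}.
From E: component {E}.
From H: component {H}.
That's 4 components.

4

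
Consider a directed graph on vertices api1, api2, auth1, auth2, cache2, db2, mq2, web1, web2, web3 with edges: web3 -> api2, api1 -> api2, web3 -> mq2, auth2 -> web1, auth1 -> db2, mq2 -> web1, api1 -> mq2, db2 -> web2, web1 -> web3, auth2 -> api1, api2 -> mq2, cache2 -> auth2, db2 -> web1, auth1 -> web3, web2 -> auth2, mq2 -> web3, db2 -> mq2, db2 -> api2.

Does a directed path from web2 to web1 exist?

Explore from web2.
Distance 1: reach auth2.
Distance 2: reach api1, web1.
Found web1.

Yes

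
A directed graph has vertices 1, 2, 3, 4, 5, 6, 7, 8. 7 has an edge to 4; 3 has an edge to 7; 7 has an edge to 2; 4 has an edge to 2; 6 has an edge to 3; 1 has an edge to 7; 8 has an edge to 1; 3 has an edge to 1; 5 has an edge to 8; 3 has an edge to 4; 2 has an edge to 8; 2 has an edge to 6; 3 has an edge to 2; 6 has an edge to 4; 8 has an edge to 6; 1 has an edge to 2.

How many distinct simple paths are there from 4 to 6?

2

4→2→6
4→2→8→6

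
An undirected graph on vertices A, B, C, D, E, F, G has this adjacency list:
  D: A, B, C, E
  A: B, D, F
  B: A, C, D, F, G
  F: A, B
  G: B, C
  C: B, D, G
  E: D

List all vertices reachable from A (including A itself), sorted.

A, B, C, D, E, F, G

Start at A.
Its neighbours: B, D, F.
Then their neighbours: C, E, G.
Every vertex is now reached.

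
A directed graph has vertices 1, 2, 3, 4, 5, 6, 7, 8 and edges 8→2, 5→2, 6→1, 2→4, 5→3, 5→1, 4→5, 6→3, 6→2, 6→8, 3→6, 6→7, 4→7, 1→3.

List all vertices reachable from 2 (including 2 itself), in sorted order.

Start at 2.
Its neighbours: 4.
Then their neighbours: 5, 7.
Then next layer: 1, 3.
Then next layer: 6.
Then next layer: 8.
Every vertex is now reached.

1, 2, 3, 4, 5, 6, 7, 8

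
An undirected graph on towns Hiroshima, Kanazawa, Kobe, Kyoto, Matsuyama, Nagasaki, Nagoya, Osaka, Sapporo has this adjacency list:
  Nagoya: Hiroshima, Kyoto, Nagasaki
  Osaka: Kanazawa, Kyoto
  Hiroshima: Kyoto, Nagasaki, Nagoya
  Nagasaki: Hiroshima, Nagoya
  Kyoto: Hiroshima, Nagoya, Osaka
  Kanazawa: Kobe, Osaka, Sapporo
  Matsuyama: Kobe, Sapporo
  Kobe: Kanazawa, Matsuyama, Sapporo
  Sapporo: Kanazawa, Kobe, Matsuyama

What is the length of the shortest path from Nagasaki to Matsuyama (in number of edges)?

6

Distance 0: Nagasaki.
Distance 1: Hiroshima, Nagoya.
Distance 2: Kyoto.
Distance 3: Osaka.
Distance 4: Kanazawa.
Distance 5: Kobe, Sapporo.
Distance 6: Matsuyama — contains Matsuyama.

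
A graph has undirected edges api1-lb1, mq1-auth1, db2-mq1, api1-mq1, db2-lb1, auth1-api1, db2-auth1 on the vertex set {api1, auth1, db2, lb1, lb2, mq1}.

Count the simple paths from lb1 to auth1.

6

lb1–api1–auth1
lb1–api1–mq1–auth1
lb1–api1–mq1–db2–auth1
lb1–db2–auth1
lb1–db2–mq1–api1–auth1
lb1–db2–mq1–auth1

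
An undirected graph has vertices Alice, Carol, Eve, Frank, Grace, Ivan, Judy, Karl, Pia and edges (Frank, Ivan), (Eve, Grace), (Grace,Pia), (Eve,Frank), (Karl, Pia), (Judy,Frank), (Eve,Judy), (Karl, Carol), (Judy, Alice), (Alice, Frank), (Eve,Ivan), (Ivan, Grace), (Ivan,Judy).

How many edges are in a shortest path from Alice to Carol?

Distance 0: Alice.
Distance 1: Frank, Judy.
Distance 2: Eve, Ivan.
Distance 3: Grace.
Distance 4: Pia.
Distance 5: Karl.
Distance 6: Carol — contains Carol.

6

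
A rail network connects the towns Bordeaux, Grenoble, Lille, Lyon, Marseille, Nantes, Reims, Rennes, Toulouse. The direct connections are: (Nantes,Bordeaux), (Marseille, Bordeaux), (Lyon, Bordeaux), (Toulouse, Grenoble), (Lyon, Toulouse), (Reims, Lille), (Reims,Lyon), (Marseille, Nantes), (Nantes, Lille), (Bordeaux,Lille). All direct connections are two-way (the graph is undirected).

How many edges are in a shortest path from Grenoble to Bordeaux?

Distance 0: Grenoble.
Distance 1: Toulouse.
Distance 2: Lyon.
Distance 3: Bordeaux, Reims — contains Bordeaux.

3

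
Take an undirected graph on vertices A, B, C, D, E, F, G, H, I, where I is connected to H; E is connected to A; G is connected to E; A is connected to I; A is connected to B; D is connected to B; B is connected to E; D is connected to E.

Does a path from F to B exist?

F has no edges, so nothing is reachable from it.

No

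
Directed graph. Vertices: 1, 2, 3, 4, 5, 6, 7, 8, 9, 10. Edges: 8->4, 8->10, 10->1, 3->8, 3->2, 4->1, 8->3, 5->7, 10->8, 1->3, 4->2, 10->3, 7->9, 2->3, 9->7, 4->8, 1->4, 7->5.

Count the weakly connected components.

3

From 1: component {1, 2, 3, 4, 8, 10}.
From 5: component {5, 7, 9}.
From 6: component {6}.
That's 3 components.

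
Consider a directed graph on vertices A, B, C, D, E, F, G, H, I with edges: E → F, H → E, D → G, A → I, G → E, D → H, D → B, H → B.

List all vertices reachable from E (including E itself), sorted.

Start at E.
Its neighbours: F.
Nothing further is reachable.

E, F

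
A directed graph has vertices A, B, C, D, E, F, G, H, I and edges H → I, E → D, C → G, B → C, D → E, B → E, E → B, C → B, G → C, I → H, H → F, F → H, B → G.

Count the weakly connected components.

3

From A: component {A}.
From B: component {B, C, D, E, G}.
From F: component {F, H, I}.
That's 3 components.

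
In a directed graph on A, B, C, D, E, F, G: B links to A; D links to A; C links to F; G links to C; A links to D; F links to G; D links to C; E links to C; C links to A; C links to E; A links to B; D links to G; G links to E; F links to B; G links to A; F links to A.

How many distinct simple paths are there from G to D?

G→A→D
G→C→A→D
G→C→F→A→D
G→C→F→B→A→D
G→E→C→A→D
G→E→C→F→A→D
G→E→C→F→B→A→D

7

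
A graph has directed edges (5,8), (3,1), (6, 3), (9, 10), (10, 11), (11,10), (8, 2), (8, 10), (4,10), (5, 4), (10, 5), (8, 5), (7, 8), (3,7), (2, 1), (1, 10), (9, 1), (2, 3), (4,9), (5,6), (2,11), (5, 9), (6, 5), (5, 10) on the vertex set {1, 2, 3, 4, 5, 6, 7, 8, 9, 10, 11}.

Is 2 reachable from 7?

Explore from 7.
Distance 1: reach 8.
Distance 2: reach 2, 5, 10.
Found 2.

Yes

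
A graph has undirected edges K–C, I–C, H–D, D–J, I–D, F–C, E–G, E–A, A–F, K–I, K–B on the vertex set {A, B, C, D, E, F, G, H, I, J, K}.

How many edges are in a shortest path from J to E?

6

Distance 0: J.
Distance 1: D.
Distance 2: H, I.
Distance 3: C, K.
Distance 4: B, F.
Distance 5: A.
Distance 6: E — contains E.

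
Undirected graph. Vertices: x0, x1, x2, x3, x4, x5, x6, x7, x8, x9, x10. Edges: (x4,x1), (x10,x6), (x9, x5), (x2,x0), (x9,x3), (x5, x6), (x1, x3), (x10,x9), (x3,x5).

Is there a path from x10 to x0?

Explore from x10.
Distance 1: reach x6, x9.
Distance 2: reach x3, x5.
Distance 3: reach x1.
Distance 4: reach x4.
The search is exhausted without reaching x0; it lies in a different component.

No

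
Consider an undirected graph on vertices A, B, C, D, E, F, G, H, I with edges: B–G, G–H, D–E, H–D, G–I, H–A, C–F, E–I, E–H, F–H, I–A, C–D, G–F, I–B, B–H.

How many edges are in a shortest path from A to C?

3

Distance 0: A.
Distance 1: H, I.
Distance 2: B, D, E, F, G.
Distance 3: C — contains C.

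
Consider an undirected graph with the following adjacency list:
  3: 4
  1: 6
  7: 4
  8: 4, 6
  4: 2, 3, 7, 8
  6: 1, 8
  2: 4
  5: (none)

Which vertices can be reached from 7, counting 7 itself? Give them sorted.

Start at 7.
Its neighbours: 4.
Then their neighbours: 2, 3, 8.
Then next layer: 6.
Then next layer: 1.
Nothing further is reachable.

1, 2, 3, 4, 6, 7, 8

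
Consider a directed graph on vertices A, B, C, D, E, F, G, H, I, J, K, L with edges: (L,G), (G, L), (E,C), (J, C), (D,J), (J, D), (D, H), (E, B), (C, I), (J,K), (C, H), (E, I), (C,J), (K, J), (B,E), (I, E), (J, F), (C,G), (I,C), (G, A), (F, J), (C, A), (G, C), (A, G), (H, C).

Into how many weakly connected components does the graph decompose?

1

From A: component {A, B, C, D, E, F, G, H, I, J, K, L}.
That's 1 component.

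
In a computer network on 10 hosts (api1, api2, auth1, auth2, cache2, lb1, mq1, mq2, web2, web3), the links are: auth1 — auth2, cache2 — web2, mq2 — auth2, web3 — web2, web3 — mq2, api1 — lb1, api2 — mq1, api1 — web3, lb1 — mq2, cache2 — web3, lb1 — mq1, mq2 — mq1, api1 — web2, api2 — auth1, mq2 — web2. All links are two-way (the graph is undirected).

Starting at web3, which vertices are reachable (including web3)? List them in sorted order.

api1, api2, auth1, auth2, cache2, lb1, mq1, mq2, web2, web3

Start at web3.
Its neighbours: api1, cache2, mq2, web2.
Then their neighbours: auth2, lb1, mq1.
Then next layer: api2, auth1.
Every vertex is now reached.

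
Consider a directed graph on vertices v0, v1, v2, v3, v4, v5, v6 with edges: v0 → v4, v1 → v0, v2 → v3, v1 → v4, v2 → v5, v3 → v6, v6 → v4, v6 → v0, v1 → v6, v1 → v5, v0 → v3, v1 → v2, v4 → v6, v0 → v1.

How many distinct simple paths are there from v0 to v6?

v0→v1→v2→v3→v6
v0→v1→v4→v6
v0→v1→v6
v0→v3→v6
v0→v4→v6

5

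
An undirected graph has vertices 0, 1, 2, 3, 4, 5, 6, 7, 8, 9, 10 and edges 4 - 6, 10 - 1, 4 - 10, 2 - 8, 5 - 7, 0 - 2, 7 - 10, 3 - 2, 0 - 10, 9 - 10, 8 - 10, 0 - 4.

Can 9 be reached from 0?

Explore from 0.
Distance 1: reach 2, 4, 10.
Distance 2: reach 1, 3, 6, 7, 8, 9.
Found 9.

Yes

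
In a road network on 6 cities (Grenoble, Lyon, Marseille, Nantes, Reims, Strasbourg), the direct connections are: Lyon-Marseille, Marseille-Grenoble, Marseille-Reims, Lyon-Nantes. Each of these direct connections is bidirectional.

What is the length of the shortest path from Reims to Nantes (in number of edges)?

3

Distance 0: Reims.
Distance 1: Marseille.
Distance 2: Grenoble, Lyon.
Distance 3: Nantes — contains Nantes.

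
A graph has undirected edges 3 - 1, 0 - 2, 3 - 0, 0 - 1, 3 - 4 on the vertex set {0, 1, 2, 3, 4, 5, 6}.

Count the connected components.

3

From 0: component {0, 1, 2, 3, 4}.
From 5: component {5}.
From 6: component {6}.
That's 3 components.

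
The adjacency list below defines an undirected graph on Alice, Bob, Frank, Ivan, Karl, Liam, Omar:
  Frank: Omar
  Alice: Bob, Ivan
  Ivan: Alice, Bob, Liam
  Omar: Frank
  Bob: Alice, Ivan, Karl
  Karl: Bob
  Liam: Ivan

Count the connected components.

From Alice: component {Alice, Bob, Ivan, Karl, Liam}.
From Frank: component {Frank, Omar}.
That's 2 components.

2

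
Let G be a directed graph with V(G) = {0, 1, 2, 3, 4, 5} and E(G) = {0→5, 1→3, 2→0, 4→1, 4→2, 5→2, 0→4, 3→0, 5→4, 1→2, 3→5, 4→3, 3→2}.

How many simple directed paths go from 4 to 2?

8

4→1→2
4→1→3→0→5→2
4→1→3→2
4→1→3→5→2
4→2
4→3→0→5→2
4→3→2
4→3→5→2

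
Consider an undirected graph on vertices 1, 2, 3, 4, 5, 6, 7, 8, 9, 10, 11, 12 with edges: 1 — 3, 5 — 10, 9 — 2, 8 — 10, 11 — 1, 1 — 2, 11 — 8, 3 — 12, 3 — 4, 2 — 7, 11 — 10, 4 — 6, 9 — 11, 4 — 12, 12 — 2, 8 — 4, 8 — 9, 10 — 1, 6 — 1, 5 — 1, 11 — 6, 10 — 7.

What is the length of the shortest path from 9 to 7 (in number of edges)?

2

Distance 0: 9.
Distance 1: 2, 8, 11.
Distance 2: 1, 4, 6, 7, 10, 12 — contains 7.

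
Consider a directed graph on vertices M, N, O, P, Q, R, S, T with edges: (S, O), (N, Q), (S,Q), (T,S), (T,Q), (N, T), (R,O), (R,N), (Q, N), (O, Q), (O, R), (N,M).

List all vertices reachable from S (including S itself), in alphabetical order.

Start at S.
Its neighbours: O, Q.
Then their neighbours: N, R.
Then next layer: M, T.
Nothing further is reachable.

M, N, O, Q, R, S, T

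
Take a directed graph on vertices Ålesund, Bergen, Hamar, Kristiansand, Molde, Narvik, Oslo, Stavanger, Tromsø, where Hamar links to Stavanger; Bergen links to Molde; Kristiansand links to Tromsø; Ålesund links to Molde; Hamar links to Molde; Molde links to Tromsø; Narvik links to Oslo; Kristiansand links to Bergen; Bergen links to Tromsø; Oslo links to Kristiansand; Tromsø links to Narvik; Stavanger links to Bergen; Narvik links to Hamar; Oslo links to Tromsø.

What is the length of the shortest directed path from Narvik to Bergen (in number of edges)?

Distance 0: Narvik.
Distance 1: Hamar, Oslo.
Distance 2: Kristiansand, Molde, Stavanger, Tromsø.
Distance 3: Bergen — contains Bergen.

3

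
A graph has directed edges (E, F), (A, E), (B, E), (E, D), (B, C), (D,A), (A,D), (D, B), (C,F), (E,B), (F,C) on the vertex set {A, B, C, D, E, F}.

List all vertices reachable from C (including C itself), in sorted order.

C, F

Start at C.
Its neighbours: F.
Nothing further is reachable.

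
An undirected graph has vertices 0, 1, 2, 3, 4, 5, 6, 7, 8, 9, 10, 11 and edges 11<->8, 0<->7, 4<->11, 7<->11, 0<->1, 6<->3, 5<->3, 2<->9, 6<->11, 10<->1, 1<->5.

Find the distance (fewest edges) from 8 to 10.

5

Distance 0: 8.
Distance 1: 11.
Distance 2: 4, 6, 7.
Distance 3: 0, 3.
Distance 4: 1, 5.
Distance 5: 10 — contains 10.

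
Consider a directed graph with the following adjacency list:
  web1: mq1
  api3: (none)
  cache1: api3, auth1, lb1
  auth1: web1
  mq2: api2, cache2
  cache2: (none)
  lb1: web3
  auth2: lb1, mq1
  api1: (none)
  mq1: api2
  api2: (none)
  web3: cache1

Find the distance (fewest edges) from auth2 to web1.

5

Distance 0: auth2.
Distance 1: lb1, mq1.
Distance 2: api2, web3.
Distance 3: cache1.
Distance 4: api3, auth1.
Distance 5: web1 — contains web1.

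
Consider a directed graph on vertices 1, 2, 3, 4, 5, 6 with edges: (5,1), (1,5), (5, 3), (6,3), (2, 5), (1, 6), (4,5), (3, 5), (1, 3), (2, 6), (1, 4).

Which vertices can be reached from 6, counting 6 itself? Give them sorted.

Start at 6.
Its neighbours: 3.
Then their neighbours: 5.
Then next layer: 1.
Then next layer: 4.
Nothing further is reachable.

1, 3, 4, 5, 6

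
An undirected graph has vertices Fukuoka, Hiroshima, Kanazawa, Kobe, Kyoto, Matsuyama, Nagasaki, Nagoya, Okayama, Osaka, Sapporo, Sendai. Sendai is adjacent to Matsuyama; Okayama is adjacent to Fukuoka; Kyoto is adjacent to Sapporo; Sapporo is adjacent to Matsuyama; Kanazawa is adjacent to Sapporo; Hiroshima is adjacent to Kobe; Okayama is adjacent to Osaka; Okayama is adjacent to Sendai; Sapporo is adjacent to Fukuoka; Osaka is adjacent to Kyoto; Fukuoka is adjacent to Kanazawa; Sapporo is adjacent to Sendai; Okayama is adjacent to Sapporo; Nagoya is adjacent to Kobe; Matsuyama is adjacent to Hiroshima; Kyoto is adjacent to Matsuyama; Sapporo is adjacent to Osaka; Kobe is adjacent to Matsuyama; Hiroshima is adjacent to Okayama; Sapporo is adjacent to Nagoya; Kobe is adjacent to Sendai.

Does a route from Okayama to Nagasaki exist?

No

Explore from Okayama.
Distance 1: reach Fukuoka, Hiroshima, Osaka, Sapporo, Sendai.
Distance 2: reach Kanazawa, Kobe, Kyoto, Matsuyama, Nagoya.
The search is exhausted without reaching Nagasaki; it lies in a different component.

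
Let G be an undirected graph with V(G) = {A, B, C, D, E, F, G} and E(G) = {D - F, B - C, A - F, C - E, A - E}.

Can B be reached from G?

G has no edges, so nothing is reachable from it.

No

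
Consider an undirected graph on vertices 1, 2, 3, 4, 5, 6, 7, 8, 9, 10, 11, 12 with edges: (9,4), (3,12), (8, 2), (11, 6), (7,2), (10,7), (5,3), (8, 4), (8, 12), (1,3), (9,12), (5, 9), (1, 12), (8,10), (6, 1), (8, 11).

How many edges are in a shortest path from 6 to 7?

Distance 0: 6.
Distance 1: 1, 11.
Distance 2: 3, 8, 12.
Distance 3: 2, 4, 5, 9, 10.
Distance 4: 7 — contains 7.

4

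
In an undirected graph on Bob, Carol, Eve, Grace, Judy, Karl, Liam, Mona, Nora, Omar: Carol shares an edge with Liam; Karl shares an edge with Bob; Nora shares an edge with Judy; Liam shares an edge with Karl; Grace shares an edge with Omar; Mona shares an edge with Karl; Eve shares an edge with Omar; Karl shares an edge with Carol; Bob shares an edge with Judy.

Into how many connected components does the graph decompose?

From Bob: component {Bob, Carol, Judy, Karl, Liam, Mona, Nora}.
From Eve: component {Eve, Grace, Omar}.
That's 2 components.

2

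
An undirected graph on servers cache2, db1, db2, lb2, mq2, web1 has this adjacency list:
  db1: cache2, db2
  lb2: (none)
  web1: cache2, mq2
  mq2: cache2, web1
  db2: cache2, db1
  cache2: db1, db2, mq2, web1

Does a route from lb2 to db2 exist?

lb2 has no edges, so nothing is reachable from it.

No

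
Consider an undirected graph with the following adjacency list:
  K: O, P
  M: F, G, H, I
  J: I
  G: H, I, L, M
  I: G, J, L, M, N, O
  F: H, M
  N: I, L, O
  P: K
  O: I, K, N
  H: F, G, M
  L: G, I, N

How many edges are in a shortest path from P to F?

5

Distance 0: P.
Distance 1: K.
Distance 2: O.
Distance 3: I, N.
Distance 4: G, J, L, M.
Distance 5: F, H — contains F.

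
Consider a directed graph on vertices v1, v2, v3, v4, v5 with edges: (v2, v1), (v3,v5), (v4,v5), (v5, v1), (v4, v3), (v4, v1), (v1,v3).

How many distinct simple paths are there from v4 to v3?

3

v4→v1→v3
v4→v3
v4→v5→v1→v3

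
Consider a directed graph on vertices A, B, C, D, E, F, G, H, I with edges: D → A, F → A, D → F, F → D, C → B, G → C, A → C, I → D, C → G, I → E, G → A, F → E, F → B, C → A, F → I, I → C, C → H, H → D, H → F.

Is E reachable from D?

Yes

Explore from D.
Distance 1: reach A, F.
Distance 2: reach B, C, E, I.
Found E.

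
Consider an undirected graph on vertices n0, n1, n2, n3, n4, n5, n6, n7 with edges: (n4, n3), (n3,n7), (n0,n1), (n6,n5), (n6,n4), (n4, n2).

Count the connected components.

2

From n0: component {n0, n1}.
From n2: component {n2, n3, n4, n5, n6, n7}.
That's 2 components.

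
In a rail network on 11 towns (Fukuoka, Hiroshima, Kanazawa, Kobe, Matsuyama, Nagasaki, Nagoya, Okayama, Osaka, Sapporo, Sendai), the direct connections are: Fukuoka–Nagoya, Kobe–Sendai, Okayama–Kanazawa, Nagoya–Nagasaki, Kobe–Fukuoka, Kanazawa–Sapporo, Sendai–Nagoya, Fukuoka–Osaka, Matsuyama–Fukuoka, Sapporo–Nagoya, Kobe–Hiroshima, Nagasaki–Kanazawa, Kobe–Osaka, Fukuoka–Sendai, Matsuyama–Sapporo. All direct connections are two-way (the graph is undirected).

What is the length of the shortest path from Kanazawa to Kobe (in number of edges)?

Distance 0: Kanazawa.
Distance 1: Nagasaki, Okayama, Sapporo.
Distance 2: Matsuyama, Nagoya.
Distance 3: Fukuoka, Sendai.
Distance 4: Kobe, Osaka — contains Kobe.

4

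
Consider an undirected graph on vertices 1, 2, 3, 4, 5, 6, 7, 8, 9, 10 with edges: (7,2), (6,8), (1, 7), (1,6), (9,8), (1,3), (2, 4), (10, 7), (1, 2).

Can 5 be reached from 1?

Explore from 1.
Distance 1: reach 2, 3, 6, 7.
Distance 2: reach 4, 8, 10.
Distance 3: reach 9.
The search is exhausted without reaching 5; it lies in a different component.

No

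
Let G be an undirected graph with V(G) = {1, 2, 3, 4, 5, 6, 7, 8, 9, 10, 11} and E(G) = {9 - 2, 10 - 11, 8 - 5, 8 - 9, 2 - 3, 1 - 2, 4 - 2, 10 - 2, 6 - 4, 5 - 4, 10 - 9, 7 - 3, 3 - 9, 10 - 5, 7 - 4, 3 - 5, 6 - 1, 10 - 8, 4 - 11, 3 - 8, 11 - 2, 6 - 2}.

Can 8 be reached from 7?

Yes

Explore from 7.
Distance 1: reach 3, 4.
Distance 2: reach 2, 5, 6, 8, 9, 11.
Found 8.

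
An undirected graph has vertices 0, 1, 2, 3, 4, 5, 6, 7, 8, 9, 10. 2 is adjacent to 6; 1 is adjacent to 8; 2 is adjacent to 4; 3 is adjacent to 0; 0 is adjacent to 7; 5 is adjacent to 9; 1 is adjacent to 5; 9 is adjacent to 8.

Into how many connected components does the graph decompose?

From 0: component {0, 3, 7}.
From 1: component {1, 5, 8, 9}.
From 2: component {2, 4, 6}.
From 10: component {10}.
That's 4 components.

4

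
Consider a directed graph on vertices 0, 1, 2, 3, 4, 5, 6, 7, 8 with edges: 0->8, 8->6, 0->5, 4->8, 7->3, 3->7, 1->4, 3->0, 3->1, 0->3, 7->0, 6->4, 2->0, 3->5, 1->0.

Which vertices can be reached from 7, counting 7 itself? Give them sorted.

0, 1, 3, 4, 5, 6, 7, 8

Start at 7.
Its neighbours: 0, 3.
Then their neighbours: 1, 5, 8.
Then next layer: 4, 6.
Nothing further is reachable.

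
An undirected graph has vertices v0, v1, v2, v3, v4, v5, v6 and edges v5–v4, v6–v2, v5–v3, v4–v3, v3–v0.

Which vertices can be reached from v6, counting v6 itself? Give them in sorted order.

Start at v6.
Its neighbours: v2.
Nothing further is reachable.

v2, v6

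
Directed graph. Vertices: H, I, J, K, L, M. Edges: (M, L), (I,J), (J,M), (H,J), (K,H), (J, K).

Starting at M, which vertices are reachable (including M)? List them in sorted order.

L, M

Start at M.
Its neighbours: L.
Nothing further is reachable.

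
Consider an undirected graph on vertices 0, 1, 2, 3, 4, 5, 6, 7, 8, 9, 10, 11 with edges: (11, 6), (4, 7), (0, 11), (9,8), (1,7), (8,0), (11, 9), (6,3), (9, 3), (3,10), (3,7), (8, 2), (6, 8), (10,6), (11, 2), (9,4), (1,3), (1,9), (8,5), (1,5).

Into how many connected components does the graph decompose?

1

From 0: component {0, 1, 2, 3, 4, 5, 6, 7, 8, 9, 10, 11}.
That's 1 component.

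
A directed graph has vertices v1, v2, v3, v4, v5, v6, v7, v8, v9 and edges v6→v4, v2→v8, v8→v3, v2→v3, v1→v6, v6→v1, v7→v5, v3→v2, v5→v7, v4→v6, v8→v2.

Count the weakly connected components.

From v1: component {v1, v4, v6}.
From v2: component {v2, v3, v8}.
From v5: component {v5, v7}.
From v9: component {v9}.
That's 4 components.

4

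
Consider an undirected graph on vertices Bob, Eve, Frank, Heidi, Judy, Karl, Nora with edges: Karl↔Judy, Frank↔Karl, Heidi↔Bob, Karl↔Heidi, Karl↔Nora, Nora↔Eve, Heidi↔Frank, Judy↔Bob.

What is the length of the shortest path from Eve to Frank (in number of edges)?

3

Distance 0: Eve.
Distance 1: Nora.
Distance 2: Karl.
Distance 3: Frank, Heidi, Judy — contains Frank.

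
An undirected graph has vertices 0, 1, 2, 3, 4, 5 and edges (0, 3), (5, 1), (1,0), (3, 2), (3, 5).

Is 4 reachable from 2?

No

Explore from 2.
Distance 1: reach 3.
Distance 2: reach 0, 5.
Distance 3: reach 1.
The search is exhausted without reaching 4; it lies in a different component.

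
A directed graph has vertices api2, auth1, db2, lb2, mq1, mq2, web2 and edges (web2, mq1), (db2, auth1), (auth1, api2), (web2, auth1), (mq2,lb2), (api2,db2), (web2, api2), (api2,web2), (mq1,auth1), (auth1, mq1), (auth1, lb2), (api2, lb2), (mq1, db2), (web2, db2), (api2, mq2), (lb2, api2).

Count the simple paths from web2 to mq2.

web2→api2→mq2
web2→auth1→api2→mq2
web2→auth1→lb2→api2→mq2
web2→db2→auth1→api2→mq2
web2→db2→auth1→lb2→api2→mq2
web2→mq1→auth1→api2→mq2
web2→mq1→auth1→lb2→api2→mq2
web2→mq1→db2→auth1→api2→mq2
web2→mq1→db2→auth1→lb2→api2→mq2

9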